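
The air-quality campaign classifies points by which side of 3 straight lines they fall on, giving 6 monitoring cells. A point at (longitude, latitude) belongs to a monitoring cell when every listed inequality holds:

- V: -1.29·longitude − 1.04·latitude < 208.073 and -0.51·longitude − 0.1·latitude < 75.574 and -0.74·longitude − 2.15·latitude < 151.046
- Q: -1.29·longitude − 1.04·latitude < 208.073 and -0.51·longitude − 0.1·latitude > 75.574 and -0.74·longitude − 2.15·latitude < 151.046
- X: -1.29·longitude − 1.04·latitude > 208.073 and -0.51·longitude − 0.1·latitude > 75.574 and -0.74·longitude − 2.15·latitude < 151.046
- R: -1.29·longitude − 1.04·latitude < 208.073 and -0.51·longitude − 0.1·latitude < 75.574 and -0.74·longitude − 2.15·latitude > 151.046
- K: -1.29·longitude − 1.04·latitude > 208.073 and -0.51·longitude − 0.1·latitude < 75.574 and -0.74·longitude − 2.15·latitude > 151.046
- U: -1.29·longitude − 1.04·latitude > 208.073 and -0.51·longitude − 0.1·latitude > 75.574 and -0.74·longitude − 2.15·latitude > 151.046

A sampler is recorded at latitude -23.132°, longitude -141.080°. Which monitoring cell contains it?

R

-1.29·-141.080 − 1.04·-23.132 = 206.050, which is < 208.073
-0.51·-141.080 − 0.1·-23.132 = 74.264, which is < 75.574
-0.74·-141.080 − 2.15·-23.132 = 154.133, which is > 151.046
This sign pattern matches R.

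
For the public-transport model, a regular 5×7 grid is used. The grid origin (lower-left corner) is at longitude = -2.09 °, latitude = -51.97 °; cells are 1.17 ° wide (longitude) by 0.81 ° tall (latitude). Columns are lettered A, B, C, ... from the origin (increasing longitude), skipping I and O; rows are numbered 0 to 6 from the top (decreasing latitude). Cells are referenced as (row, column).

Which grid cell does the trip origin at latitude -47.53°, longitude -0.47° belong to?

(1, B)

Column index: ⌊(-0.47 − -2.09) / 1.17⌋ = ⌊1.385⌋ = 1 → column B
Row offset from origin: ⌊(-47.53 − -51.97) / 0.81⌋ = ⌊5.481⌋ = 5 → row 1 (counted from top)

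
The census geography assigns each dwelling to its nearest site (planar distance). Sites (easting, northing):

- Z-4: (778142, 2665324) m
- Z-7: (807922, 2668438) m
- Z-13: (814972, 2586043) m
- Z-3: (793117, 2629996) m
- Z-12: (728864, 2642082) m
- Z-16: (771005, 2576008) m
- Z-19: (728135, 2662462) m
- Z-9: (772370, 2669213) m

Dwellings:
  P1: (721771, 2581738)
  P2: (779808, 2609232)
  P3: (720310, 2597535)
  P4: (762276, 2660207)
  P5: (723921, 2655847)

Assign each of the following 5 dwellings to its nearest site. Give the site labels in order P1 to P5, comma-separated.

Z-16, Z-3, Z-12, Z-9, Z-19

P1 → Z-16 (d²=2456819656.00)
P2 → Z-3 (d²=608273177.00)
P3 → Z-12 (d²=2057606125.00)
P4 → Z-9 (d²=182996872.00)
P5 → Z-19 (d²=61516021.00)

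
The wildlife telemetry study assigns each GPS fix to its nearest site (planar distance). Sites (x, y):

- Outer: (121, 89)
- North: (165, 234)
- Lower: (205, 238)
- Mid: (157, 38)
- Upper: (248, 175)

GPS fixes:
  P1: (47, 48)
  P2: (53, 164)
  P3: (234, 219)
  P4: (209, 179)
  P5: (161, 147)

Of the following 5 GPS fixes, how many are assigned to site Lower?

P1 → Outer
P2 → Outer
P3 → Lower
P4 → Upper
P5 → Outer
1 of the 5 goes to Lower.

1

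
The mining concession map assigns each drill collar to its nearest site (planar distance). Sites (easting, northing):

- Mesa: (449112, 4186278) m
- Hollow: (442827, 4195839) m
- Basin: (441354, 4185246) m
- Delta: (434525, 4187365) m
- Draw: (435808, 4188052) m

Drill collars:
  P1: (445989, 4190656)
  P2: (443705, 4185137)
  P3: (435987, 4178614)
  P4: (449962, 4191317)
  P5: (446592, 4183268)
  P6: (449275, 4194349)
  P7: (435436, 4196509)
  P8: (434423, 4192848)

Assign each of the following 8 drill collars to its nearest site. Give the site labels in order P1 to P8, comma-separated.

P1 → Mesa (d²=28920013.00)
P2 → Basin (d²=5539082.00)
P3 → Basin (d²=72788113.00)
P4 → Mesa (d²=26114021.00)
P5 → Mesa (d²=15410500.00)
P6 → Hollow (d²=43796804.00)
P7 → Hollow (d²=55075781.00)
P8 → Draw (d²=24919841.00)

Mesa, Basin, Basin, Mesa, Mesa, Hollow, Hollow, Draw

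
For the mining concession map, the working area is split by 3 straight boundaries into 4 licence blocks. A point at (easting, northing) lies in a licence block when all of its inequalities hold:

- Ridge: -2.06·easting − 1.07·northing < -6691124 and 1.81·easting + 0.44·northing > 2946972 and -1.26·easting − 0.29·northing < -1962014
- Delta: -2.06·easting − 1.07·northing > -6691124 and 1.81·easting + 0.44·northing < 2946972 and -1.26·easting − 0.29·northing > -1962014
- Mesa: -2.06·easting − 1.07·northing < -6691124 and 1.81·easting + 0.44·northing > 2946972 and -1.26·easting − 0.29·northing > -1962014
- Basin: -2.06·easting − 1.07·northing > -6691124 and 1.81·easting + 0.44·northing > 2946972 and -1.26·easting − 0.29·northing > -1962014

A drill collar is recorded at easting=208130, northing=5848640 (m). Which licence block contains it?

-2.06·208130 − 1.07·5848640 = -6686792.600, which is > -6691124
1.81·208130 + 0.44·5848640 = 2950116.900, which is > 2946972
-1.26·208130 − 0.29·5848640 = -1958349.400, which is > -1962014
This sign pattern matches Basin.

Basin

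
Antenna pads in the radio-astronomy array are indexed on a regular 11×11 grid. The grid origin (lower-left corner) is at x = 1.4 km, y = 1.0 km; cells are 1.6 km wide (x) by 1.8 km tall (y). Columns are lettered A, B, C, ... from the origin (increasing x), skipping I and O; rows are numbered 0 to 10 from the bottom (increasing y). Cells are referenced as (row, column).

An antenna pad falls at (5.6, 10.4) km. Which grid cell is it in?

(5, C)

Column index: ⌊(5.6 − 1.4) / 1.6⌋ = ⌊2.625⌋ = 2 → column C
Row offset from origin: ⌊(10.4 − 1.0) / 1.8⌋ = ⌊5.222⌋ = 5 → row 5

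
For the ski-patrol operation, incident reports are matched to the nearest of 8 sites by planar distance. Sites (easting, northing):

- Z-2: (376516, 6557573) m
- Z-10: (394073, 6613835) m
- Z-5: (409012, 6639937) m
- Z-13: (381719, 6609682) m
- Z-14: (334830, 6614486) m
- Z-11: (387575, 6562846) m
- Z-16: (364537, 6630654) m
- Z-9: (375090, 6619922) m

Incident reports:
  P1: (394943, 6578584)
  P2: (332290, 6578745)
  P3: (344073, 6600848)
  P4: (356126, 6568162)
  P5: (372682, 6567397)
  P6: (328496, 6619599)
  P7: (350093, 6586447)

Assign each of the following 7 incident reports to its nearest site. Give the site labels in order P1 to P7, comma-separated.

P1 → Z-11 (d²=301972068.00)
P2 → Z-14 (d²=1283870681.00)
P3 → Z-14 (d²=271428093.00)
P4 → Z-2 (d²=527879021.00)
P5 → Z-2 (d²=111210532.00)
P6 → Z-14 (d²=66262325.00)
P7 → Z-14 (d²=1019144690.00)

Z-11, Z-14, Z-14, Z-2, Z-2, Z-14, Z-14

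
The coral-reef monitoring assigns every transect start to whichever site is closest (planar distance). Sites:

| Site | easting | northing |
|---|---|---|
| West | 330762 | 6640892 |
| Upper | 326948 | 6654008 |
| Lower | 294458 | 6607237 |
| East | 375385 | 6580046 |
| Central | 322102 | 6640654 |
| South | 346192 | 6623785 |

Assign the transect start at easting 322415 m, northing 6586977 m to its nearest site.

Squared distances to each site:
West: 2976499634.000; Upper: 4513703050.000; Lower: 1192061449.000; East: 2853859661.000; Central: 2881318298.000; South: 1920174593.000.
Minimum at Lower.

Lower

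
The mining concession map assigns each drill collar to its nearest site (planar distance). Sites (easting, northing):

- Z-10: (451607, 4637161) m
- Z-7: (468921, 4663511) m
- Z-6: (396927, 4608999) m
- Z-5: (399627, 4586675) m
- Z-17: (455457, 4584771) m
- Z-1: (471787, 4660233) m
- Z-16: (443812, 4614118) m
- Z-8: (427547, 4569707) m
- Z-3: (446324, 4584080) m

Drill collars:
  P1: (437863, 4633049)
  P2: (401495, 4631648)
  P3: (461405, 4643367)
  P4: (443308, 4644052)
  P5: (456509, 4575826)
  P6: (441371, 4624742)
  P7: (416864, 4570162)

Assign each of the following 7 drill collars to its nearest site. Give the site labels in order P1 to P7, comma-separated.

P1 → Z-10 (d²=205806080.00)
P2 → Z-6 (d²=533843825.00)
P3 → Z-10 (d²=134515240.00)
P4 → Z-10 (d²=116359282.00)
P5 → Z-17 (d²=81119729.00)
P6 → Z-16 (d²=118827857.00)
P7 → Z-8 (d²=114333514.00)

Z-10, Z-6, Z-10, Z-10, Z-17, Z-16, Z-8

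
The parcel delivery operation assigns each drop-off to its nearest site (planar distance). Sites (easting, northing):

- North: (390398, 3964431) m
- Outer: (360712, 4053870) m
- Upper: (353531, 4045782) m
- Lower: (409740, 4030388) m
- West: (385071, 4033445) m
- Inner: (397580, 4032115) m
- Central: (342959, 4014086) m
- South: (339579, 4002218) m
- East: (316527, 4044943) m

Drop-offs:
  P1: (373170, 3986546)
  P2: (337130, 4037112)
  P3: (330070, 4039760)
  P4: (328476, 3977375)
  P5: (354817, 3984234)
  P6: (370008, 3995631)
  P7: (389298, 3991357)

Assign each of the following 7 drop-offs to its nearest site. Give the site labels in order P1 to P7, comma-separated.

North, Upper, East, South, South, South, North

P1 → North (d²=785877209.00)
P2 → Upper (d²=344161701.00)
P3 → East (d²=210276338.00)
P4 → South (d²=740451258.00)
P5 → South (d²=555620900.00)
P6 → South (d²=969312610.00)
P7 → North (d²=726219476.00)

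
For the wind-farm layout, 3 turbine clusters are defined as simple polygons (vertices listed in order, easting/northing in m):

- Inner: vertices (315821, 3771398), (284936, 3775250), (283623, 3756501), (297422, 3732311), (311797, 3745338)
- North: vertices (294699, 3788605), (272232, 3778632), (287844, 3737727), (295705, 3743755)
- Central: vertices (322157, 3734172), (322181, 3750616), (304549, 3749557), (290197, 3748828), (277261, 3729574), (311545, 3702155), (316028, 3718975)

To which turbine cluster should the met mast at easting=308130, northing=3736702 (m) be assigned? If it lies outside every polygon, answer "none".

Cast a ray rightward from (308130, 3736702). For each polygon, the edges (by vertex number in listed order) whose endpoints lie on opposite sides of northing = 3736702, where each meets that height, and whether that is right or left of the point:
Inner: 3–4 at easting≈294917.2 (left), 4–5 at easting≈302267.4 (left) → 0 crossings.
North: no edge straddles that height → 0 crossings.
Central: 1–2 at easting≈322160.7 (right), 4–5 at easting≈282050.0 (left) → 1 crossing.
Only Central has an odd count, so the point is inside Central.

Central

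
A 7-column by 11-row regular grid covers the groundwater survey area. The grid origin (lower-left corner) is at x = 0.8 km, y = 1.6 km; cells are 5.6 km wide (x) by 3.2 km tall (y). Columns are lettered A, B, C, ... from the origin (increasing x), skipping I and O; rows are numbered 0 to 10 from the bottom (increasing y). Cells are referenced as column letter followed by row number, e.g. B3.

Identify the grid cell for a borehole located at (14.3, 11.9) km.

Column index: ⌊(14.3 − 0.8) / 5.6⌋ = ⌊2.411⌋ = 2 → column C
Row offset from origin: ⌊(11.9 − 1.6) / 3.2⌋ = ⌊3.219⌋ = 3 → row 3

C3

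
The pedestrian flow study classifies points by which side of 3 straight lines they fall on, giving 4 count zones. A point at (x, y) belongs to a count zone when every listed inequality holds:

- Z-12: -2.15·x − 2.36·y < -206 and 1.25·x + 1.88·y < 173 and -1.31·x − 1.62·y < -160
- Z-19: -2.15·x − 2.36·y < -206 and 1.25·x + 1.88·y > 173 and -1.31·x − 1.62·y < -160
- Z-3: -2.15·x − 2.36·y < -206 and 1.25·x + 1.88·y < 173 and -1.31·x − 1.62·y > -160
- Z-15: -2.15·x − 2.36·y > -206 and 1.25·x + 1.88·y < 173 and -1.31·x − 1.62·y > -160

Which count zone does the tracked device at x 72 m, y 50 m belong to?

-2.15·72 − 2.36·50 = -272.800, which is < -206
1.25·72 + 1.88·50 = 184.000, which is > 173
-1.31·72 − 1.62·50 = -175.320, which is < -160
This sign pattern matches Z-19.

Z-19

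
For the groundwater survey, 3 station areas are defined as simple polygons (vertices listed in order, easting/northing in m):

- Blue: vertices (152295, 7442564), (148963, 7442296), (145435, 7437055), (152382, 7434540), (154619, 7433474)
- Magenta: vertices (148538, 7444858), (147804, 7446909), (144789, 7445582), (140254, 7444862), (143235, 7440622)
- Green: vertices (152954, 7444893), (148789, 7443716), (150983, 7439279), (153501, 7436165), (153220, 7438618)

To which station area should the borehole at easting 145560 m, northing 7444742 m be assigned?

Magenta

Cast a ray rightward from (145560, 7444742). For each polygon, the edges (by vertex number in listed order) whose endpoints lie on opposite sides of northing = 7444742, where each meets that height, and whether that is right or left of the point:
Blue: no edge straddles that height → 0 crossings.
Magenta: 4–5 at easting≈140338.4 (left), 5–1 at easting≈148392.8 (right) → 1 crossing.
Green: 1–2 at easting≈152419.7 (right), 5–1 at easting≈152960.4 (right) → 2 crossings.
Only Magenta has an odd count, so the point is inside Magenta.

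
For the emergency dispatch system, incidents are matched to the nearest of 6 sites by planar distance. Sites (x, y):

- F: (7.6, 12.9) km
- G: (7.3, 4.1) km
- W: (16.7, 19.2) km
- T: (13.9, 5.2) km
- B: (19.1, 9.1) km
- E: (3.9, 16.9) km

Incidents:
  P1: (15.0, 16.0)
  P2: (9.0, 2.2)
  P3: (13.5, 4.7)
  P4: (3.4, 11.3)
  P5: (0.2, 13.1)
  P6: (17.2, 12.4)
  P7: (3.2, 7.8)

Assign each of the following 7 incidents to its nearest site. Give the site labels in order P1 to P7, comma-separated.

W, G, T, F, E, B, G

P1 → W (d²=13.13)
P2 → G (d²=6.50)
P3 → T (d²=0.41)
P4 → F (d²=20.20)
P5 → E (d²=28.13)
P6 → B (d²=14.50)
P7 → G (d²=30.50)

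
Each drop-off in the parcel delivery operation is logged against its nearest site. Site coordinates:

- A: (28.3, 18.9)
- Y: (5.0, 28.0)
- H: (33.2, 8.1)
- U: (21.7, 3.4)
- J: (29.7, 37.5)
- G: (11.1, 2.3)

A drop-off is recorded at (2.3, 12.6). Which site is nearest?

G

Squared distances to each site:
A: 715.690; Y: 244.450; H: 975.060; U: 461.000; J: 1370.770; G: 183.530.
Minimum at G.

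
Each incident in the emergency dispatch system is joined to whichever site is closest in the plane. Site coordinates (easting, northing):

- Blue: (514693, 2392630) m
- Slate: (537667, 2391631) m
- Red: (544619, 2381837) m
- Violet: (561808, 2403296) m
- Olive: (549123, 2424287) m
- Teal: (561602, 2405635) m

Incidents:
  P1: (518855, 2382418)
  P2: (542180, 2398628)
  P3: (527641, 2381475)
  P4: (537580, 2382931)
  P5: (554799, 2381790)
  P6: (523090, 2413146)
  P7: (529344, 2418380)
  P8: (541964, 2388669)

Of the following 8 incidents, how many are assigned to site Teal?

P1 → Blue
P2 → Slate
P3 → Slate
P4 → Red
P5 → Red
P6 → Blue
P7 → Olive
P8 → Slate
0 of the 8 go to Teal.

0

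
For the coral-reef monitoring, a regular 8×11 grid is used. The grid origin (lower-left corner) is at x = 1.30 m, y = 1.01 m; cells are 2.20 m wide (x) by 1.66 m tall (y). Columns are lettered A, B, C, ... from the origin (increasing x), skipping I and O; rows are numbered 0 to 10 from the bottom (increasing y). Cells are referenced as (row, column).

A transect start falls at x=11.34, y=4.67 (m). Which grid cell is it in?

(2, E)

Column index: ⌊(11.34 − 1.30) / 2.20⌋ = ⌊4.564⌋ = 4 → column E
Row offset from origin: ⌊(4.67 − 1.01) / 1.66⌋ = ⌊2.205⌋ = 2 → row 2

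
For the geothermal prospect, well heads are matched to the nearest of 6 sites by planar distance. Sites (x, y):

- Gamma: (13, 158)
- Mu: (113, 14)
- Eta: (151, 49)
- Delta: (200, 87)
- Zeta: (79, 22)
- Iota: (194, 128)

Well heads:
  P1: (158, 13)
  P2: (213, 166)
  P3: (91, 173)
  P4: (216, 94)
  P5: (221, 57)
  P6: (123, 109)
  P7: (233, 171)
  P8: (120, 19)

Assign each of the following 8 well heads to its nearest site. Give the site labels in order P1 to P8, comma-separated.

P1 → Eta (d²=1345.00)
P2 → Iota (d²=1805.00)
P3 → Gamma (d²=6309.00)
P4 → Delta (d²=305.00)
P5 → Delta (d²=1341.00)
P6 → Eta (d²=4384.00)
P7 → Iota (d²=3370.00)
P8 → Mu (d²=74.00)

Eta, Iota, Gamma, Delta, Delta, Eta, Iota, Mu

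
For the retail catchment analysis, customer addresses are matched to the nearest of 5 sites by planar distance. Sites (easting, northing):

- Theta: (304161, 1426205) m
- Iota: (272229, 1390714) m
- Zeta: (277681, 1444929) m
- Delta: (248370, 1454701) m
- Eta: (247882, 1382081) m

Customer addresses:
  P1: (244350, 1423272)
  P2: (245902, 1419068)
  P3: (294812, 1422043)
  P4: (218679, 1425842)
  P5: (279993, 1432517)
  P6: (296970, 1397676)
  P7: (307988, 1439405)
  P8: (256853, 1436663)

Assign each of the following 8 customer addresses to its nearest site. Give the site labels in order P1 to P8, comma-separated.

Delta, Delta, Theta, Delta, Zeta, Iota, Theta, Delta

P1 → Delta (d²=1003942441.00)
P2 → Delta (d²=1275801713.00)
P3 → Theta (d²=104726045.00)
P4 → Delta (d²=1714397362.00)
P5 → Zeta (d²=159403088.00)
P6 → Iota (d²=660586525.00)
P7 → Theta (d²=188885929.00)
P8 → Delta (d²=397330733.00)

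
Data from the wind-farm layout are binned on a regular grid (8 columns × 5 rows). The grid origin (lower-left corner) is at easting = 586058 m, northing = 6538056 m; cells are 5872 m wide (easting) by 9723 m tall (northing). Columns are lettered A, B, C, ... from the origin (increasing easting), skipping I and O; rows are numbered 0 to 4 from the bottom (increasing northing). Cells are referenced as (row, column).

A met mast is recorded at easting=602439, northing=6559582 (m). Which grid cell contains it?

(2, C)

Column index: ⌊(602439 − 586058) / 5872⌋ = ⌊2.790⌋ = 2 → column C
Row offset from origin: ⌊(6559582 − 6538056) / 9723⌋ = ⌊2.214⌋ = 2 → row 2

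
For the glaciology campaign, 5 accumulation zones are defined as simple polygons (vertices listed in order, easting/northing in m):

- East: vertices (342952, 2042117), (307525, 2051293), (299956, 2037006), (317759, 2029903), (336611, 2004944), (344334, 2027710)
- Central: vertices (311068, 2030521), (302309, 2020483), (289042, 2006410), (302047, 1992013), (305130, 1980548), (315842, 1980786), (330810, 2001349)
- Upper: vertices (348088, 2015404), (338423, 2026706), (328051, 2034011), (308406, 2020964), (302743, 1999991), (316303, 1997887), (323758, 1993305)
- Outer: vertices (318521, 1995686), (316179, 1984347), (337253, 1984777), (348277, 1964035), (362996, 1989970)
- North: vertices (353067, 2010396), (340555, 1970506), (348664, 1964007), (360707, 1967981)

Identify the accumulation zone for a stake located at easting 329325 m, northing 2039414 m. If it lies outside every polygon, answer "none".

Cast a ray rightward from (329325, 2039414). For each polygon, the edges (by vertex number in listed order) whose endpoints lie on opposite sides of northing = 2039414, where each meets that height, and whether that is right or left of the point:
East: 2–3 at easting≈301231.7 (left), 6–1 at easting≈343211.3 (right) → 1 crossing.
Central: no edge straddles that height → 0 crossings.
Upper: no edge straddles that height → 0 crossings.
Outer: no edge straddles that height → 0 crossings.
North: no edge straddles that height → 0 crossings.
Only East has an odd count, so the point is inside East.

East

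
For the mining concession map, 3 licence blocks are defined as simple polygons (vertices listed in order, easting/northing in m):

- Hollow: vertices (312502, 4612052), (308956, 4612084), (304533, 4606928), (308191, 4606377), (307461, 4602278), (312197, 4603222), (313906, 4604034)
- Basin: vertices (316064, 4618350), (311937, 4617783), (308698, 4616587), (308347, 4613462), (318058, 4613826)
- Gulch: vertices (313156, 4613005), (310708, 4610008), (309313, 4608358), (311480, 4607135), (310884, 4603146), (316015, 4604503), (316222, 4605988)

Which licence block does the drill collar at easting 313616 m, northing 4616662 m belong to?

Cast a ray rightward from (313616, 4616662). For each polygon, the edges (by vertex number in listed order) whose endpoints lie on opposite sides of northing = 4616662, where each meets that height, and whether that is right or left of the point:
Hollow: no edge straddles that height → 0 crossings.
Basin: 2–3 at easting≈308901.1 (left), 5–1 at easting≈316808.0 (right) → 1 crossing.
Gulch: no edge straddles that height → 0 crossings.
Only Basin has an odd count, so the point is inside Basin.

Basin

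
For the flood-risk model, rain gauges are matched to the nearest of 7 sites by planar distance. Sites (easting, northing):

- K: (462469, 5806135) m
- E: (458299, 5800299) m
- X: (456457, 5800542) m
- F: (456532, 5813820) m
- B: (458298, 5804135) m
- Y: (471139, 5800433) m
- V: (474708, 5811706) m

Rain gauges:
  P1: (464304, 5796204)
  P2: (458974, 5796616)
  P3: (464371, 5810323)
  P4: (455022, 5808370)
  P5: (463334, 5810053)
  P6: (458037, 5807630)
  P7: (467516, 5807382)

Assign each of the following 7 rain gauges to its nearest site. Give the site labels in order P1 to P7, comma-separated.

P1 → E (d²=52829050.00)
P2 → E (d²=14020114.00)
P3 → K (d²=21156948.00)
P4 → B (d²=28667401.00)
P5 → K (d²=16098949.00)
P6 → B (d²=12283146.00)
P7 → K (d²=27027218.00)

E, E, K, B, K, B, K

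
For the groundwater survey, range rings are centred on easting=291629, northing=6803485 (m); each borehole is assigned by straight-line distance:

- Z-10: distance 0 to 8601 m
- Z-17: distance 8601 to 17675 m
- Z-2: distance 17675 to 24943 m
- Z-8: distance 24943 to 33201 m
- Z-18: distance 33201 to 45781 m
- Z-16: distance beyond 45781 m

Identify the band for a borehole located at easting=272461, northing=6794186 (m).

Z-2

Distance = √((272461−291629)² + (6794186−6803485)²) = √(367412224.000 + 86471401.000) = 21304.545 m.
17675 ≤ 21304.545 < 24943 → Z-2.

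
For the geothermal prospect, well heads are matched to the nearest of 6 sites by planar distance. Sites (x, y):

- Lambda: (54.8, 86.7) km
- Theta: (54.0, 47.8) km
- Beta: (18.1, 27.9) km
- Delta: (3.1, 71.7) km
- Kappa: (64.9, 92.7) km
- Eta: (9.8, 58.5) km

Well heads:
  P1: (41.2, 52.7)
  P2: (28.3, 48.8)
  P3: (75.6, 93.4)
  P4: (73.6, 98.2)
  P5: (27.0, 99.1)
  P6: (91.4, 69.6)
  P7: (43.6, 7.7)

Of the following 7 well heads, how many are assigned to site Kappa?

P1 → Theta
P2 → Eta
P3 → Kappa
P4 → Kappa
P5 → Lambda
P6 → Kappa
P7 → Beta
3 of the 7 go to Kappa.

3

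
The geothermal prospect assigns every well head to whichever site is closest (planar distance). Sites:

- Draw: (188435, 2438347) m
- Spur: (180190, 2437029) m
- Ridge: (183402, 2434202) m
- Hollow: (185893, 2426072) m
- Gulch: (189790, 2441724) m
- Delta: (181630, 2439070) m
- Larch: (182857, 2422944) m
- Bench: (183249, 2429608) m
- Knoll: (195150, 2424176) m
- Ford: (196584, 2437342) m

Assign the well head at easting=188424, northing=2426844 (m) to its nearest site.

Hollow

Squared distances to each site:
Draw: 132319130.000; Spur: 171532981.000; Ridge: 79360648.000; Hollow: 7001945.000; Gulch: 223280356.000; Delta: 195633512.000; Larch: 46201489.000; Bench: 34420321.000; Knoll: 52357300.000; Ford: 176793604.000.
Minimum at Hollow.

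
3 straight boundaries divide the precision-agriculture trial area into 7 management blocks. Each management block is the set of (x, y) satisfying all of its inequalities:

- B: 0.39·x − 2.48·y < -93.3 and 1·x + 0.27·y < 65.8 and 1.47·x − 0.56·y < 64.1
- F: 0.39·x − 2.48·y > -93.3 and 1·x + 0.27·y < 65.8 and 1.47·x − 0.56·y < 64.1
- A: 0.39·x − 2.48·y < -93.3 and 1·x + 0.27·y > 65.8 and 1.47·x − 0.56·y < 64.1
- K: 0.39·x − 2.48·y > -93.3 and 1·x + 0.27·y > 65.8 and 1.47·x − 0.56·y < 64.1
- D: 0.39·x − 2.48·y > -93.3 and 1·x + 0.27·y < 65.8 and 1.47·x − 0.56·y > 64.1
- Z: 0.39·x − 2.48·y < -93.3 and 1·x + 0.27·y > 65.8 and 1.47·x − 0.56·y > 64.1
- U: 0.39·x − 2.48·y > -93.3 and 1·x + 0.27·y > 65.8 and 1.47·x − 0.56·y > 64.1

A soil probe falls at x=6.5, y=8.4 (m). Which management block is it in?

0.39·6.5 − 2.48·8.4 = -18.297, which is > -93.3
1·6.5 + 0.27·8.4 = 8.768, which is < 65.8
1.47·6.5 − 0.56·8.4 = 4.851, which is < 64.1
This sign pattern matches F.

F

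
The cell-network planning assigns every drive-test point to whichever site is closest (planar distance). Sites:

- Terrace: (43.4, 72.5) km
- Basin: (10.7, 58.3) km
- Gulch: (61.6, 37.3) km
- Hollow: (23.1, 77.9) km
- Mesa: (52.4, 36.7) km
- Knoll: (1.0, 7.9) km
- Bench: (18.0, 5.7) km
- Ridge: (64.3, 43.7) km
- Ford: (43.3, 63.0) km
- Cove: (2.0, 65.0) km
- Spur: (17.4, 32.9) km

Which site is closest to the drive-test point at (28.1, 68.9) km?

Squared distances to each site:
Terrace: 247.050; Basin: 415.120; Gulch: 2120.810; Hollow: 106.000; Mesa: 1627.330; Knoll: 4455.410; Bench: 4096.250; Ridge: 1945.480; Ford: 265.850; Cove: 696.420; Spur: 1410.490.
Minimum at Hollow.

Hollow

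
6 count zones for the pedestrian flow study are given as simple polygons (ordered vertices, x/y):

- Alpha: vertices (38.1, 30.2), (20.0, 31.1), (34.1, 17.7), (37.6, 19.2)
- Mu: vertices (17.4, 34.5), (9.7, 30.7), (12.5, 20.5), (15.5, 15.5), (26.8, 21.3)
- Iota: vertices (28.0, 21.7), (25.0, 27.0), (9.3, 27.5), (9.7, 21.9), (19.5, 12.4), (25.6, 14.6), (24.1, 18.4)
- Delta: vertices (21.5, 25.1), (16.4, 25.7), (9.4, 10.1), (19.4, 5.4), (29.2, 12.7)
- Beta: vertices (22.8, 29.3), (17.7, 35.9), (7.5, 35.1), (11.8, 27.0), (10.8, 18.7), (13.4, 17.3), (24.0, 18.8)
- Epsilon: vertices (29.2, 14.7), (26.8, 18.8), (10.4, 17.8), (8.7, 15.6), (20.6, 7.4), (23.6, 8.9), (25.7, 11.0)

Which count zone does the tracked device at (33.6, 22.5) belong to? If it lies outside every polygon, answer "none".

Alpha

Cast a ray rightward from (33.6, 22.5). For each polygon, the edges (by vertex number in listed order) whose endpoints lie on opposite sides of y = 22.5, where each meets that height, and whether that is right or left of the point:
Alpha: 2–3 at x≈29.05 (left), 4–1 at x≈37.75 (right) → 1 crossing.
Mu: 2–3 at x≈11.95 (left), 5–1 at x≈25.95 (left) → 0 crossings.
Iota: 1–2 at x≈27.55 (left), 3–4 at x≈9.66 (left) → 0 crossings.
Delta: 2–3 at x≈14.96 (left), 5–1 at x≈23.11 (left) → 0 crossings.
Beta: 4–5 at x≈11.26 (left), 7–1 at x≈23.58 (left) → 0 crossings.
Epsilon: no edge straddles that height → 0 crossings.
Only Alpha has an odd count, so the point is inside Alpha.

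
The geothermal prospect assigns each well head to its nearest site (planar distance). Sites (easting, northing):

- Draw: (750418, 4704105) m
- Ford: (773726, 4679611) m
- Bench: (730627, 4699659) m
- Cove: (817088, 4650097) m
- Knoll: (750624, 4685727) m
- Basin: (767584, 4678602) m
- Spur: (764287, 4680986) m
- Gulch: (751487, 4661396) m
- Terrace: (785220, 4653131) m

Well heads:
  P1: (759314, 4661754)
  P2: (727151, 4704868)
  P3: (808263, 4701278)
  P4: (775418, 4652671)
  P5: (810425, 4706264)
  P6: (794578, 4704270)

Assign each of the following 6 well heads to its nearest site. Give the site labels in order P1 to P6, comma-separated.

Gulch, Bench, Ford, Terrace, Ford, Ford

P1 → Gulch (d²=61390093.00)
P2 → Bench (d²=39216257.00)
P3 → Ford (d²=1662263258.00)
P4 → Terrace (d²=96290804.00)
P5 → Ford (d²=2057199010.00)
P6 → Ford (d²=1042872185.00)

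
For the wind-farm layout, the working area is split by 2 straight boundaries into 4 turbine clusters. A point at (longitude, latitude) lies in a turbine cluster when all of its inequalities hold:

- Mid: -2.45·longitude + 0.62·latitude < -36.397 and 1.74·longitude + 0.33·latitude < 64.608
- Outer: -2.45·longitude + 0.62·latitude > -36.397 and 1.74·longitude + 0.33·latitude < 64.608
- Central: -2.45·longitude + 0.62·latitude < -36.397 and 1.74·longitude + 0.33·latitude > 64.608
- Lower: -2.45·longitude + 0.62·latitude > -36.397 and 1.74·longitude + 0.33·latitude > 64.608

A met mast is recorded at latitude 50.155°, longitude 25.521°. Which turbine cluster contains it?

-2.45·25.521 + 0.62·50.155 = -31.430, which is > -36.397
1.74·25.521 + 0.33·50.155 = 60.958, which is < 64.608
This sign pattern matches Outer.

Outer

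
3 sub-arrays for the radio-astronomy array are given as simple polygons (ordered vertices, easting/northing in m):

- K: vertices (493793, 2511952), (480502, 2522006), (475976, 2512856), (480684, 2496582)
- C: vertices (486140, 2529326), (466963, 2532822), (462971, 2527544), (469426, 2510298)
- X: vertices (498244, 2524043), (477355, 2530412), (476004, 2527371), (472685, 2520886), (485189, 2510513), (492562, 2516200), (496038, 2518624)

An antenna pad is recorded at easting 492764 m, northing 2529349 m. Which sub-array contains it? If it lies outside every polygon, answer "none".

none

Cast a ray rightward from (492764, 2529349). For each polygon, the edges (by vertex number in listed order) whose endpoints lie on opposite sides of northing = 2529349, where each meets that height, and whether that is right or left of the point:
K: no edge straddles that height → 0 crossings.
C: 1–2 at easting≈486013.8 (left), 2–3 at easting≈464336.2 (left) → 0 crossings.
X: 1–2 at easting≈480841.4 (left), 2–3 at easting≈476882.7 (left) → 0 crossings.
All counts are even, so the point lies outside every listed polygon.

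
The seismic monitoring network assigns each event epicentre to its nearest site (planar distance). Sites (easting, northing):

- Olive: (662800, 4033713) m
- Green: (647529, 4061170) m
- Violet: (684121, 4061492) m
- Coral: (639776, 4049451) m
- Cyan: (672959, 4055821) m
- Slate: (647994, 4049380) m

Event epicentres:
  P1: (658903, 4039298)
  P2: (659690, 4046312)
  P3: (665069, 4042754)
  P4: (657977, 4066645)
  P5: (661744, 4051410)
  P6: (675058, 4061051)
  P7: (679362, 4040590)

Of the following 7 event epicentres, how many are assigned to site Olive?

2

P1 → Olive
P2 → Slate
P3 → Olive
P4 → Green
P5 → Cyan
P6 → Cyan
P7 → Cyan
2 of the 7 go to Olive.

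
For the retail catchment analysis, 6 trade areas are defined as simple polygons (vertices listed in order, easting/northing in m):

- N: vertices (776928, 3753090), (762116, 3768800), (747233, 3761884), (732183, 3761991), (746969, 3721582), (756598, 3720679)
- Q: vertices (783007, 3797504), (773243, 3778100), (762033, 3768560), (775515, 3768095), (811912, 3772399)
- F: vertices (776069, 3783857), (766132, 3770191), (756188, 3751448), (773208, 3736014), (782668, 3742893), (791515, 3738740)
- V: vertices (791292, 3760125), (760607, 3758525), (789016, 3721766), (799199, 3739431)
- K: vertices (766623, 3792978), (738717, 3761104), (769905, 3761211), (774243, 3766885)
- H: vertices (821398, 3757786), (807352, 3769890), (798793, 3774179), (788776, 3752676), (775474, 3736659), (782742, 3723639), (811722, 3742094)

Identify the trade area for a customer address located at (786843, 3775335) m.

Q

Cast a ray rightward from (786843, 3775335). For each polygon, the edges (by vertex number in listed order) whose endpoints lie on opposite sides of northing = 3775335, where each meets that height, and whether that is right or left of the point:
N: no edge straddles that height → 0 crossings.
Q: 2–3 at easting≈769994.0 (left), 5–1 at easting≈808531.6 (right) → 1 crossing.
F: 1–2 at easting≈769872.4 (left), 6–1 at easting≈778986.5 (left) → 0 crossings.
V: no edge straddles that height → 0 crossings.
K: 1–2 at easting≈751176.4 (left), 4–1 at easting≈771775.3 (left) → 0 crossings.
H: no edge straddles that height → 0 crossings.
Only Q has an odd count, so the point is inside Q.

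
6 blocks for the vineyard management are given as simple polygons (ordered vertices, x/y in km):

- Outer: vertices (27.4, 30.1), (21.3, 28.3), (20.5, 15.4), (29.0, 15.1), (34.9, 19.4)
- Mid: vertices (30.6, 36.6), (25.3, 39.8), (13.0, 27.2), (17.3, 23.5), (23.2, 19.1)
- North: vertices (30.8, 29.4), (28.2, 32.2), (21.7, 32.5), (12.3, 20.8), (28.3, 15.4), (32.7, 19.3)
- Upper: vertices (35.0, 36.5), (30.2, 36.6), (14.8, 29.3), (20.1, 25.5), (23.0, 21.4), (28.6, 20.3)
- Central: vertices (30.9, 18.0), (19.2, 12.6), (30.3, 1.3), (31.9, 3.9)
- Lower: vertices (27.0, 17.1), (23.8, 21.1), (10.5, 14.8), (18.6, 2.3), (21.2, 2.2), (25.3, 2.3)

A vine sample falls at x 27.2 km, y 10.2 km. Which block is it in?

Cast a ray rightward from (27.2, 10.2). For each polygon, the edges (by vertex number in listed order) whose endpoints lie on opposite sides of y = 10.2, where each meets that height, and whether that is right or left of the point:
Outer: no edge straddles that height → 0 crossings.
Mid: no edge straddles that height → 0 crossings.
North: no edge straddles that height → 0 crossings.
Upper: no edge straddles that height → 0 crossings.
Central: 2–3 at x≈21.56 (left), 4–1 at x≈31.45 (right) → 1 crossing.
Lower: 3–4 at x≈13.48 (left), 6–1 at x≈26.21 (left) → 0 crossings.
Only Central has an odd count, so the point is inside Central.

Central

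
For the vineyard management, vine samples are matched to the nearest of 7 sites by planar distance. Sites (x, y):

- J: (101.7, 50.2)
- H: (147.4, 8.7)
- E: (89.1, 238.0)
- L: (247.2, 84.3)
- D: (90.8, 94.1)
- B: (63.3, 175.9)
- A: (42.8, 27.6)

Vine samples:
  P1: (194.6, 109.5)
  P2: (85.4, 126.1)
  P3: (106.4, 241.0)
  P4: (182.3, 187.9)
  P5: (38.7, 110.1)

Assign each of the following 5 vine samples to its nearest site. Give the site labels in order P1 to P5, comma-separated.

L, D, E, E, D

P1 → L (d²=3401.80)
P2 → D (d²=1053.16)
P3 → E (d²=308.29)
P4 → E (d²=11196.25)
P5 → D (d²=2970.41)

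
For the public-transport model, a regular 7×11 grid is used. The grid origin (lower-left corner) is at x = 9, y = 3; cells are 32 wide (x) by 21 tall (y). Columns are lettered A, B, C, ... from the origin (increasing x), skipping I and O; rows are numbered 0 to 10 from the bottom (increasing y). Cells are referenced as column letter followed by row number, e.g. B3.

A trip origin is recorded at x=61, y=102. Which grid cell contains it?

B4

Column index: ⌊(61 − 9) / 32⌋ = ⌊1.625⌋ = 1 → column B
Row offset from origin: ⌊(102 − 3) / 21⌋ = ⌊4.714⌋ = 4 → row 4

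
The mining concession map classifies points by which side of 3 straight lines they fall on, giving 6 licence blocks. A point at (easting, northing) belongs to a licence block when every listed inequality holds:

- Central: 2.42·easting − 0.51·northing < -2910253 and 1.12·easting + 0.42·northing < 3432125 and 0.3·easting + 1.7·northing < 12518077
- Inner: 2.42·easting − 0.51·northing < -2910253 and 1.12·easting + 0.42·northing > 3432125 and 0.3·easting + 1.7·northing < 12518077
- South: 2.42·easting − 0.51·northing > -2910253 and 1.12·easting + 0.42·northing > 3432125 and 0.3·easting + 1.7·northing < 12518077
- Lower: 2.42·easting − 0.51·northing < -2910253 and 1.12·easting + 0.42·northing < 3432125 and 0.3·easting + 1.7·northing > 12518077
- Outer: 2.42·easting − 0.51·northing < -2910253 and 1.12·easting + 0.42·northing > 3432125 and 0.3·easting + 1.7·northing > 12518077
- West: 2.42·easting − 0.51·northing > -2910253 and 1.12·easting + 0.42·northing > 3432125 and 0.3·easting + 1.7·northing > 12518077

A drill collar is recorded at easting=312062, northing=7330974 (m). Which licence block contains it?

Lower

2.42·312062 − 0.51·7330974 = -2983606.700, which is < -2910253
1.12·312062 + 0.42·7330974 = 3428518.520, which is < 3432125
0.3·312062 + 1.7·7330974 = 12556274.400, which is > 12518077
This sign pattern matches Lower.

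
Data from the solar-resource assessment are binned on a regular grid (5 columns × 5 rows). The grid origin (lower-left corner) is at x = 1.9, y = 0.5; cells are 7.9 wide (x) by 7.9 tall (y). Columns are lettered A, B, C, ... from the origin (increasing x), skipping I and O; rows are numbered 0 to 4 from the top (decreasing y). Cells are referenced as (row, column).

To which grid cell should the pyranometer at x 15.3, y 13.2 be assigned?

Column index: ⌊(15.3 − 1.9) / 7.9⌋ = ⌊1.696⌋ = 1 → column B
Row offset from origin: ⌊(13.2 − 0.5) / 7.9⌋ = ⌊1.608⌋ = 1 → row 3 (counted from top)

(3, B)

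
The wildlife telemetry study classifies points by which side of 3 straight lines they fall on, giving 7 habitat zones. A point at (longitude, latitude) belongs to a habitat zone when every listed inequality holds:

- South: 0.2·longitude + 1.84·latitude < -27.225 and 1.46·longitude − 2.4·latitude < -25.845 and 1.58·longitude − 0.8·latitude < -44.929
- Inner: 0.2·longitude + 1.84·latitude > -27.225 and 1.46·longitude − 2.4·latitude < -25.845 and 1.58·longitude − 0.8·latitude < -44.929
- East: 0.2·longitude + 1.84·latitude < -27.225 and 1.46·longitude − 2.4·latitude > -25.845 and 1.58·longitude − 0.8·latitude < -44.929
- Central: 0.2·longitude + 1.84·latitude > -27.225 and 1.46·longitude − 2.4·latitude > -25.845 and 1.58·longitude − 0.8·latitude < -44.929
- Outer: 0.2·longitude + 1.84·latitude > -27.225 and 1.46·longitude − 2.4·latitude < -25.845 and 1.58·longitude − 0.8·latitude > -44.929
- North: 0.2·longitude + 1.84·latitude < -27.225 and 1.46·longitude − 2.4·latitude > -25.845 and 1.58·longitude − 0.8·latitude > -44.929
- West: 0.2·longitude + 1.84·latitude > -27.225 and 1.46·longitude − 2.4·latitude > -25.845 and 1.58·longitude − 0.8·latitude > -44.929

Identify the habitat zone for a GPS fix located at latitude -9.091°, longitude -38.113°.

0.2·-38.113 + 1.84·-9.091 = -24.350, which is > -27.225
1.46·-38.113 − 2.4·-9.091 = -33.827, which is < -25.845
1.58·-38.113 − 0.8·-9.091 = -52.946, which is < -44.929
This sign pattern matches Inner.

Inner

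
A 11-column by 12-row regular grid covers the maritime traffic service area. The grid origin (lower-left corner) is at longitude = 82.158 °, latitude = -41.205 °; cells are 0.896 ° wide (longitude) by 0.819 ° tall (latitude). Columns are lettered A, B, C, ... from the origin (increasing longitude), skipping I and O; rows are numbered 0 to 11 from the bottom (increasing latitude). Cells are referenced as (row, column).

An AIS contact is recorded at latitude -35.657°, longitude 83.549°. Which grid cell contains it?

(6, B)

Column index: ⌊(83.549 − 82.158) / 0.896⌋ = ⌊1.552⌋ = 1 → column B
Row offset from origin: ⌊(-35.657 − -41.205) / 0.819⌋ = ⌊6.774⌋ = 6 → row 6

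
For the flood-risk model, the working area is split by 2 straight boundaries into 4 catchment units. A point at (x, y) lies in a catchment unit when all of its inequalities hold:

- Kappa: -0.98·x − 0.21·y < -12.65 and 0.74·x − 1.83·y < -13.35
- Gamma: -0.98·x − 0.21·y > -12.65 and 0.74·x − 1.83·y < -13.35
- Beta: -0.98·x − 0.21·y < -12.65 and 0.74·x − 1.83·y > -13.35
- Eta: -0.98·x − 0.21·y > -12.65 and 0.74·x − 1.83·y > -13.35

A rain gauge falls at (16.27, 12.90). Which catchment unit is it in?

Beta

-0.98·16.27 − 0.21·12.90 = -18.654, which is < -12.65
0.74·16.27 − 1.83·12.90 = -11.567, which is > -13.35
This sign pattern matches Beta.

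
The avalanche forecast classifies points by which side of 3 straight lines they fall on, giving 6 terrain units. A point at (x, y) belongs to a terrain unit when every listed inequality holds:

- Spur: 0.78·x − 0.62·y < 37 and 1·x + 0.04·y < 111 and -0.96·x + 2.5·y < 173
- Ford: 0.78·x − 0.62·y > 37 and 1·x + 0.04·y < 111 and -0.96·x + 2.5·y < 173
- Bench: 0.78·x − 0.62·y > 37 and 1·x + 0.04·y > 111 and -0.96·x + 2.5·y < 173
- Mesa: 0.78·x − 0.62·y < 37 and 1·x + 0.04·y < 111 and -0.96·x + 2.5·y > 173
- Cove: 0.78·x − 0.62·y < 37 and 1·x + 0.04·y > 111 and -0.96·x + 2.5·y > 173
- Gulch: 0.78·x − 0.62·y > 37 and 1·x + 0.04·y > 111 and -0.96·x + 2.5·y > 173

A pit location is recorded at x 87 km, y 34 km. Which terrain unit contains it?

0.78·87 − 0.62·34 = 46.780, which is > 37
1·87 + 0.04·34 = 88.360, which is < 111
-0.96·87 + 2.5·34 = 1.480, which is < 173
This sign pattern matches Ford.

Ford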